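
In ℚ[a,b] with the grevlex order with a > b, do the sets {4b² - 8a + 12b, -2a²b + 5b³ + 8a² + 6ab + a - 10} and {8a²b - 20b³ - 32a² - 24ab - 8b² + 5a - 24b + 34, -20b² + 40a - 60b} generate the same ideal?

No, the ideals differ.

Two ideals are equal iff their reduced Gröbner bases coincide (the reduced basis is unique for a fixed ordering).
Buchberger on the first generating set:
f_1 = 4b² - 8a + 12b, LT = b².
f_2 = -2a²b + 5b³ + 8a² + 6ab + a - 10, LT = a²b.

S(f_1,f_2): lcm = a²b². S = 5/2b⁴ - 2a³ + 7a²b + 3ab² + ½ab - 5b.
  leading term b⁴: subtract (⅝b²)·f_1 from 5/2b⁴ - 2a³ + 7a²b + 3ab² + ½ab - 5b → -2a³ + 7a²b + 8ab² - 15/2b³ + ½ab - 5b
  leading term a³: no divisor's leading term divides it; move -2a³ to the remainder.
  leading term a²b: subtract (-7/2)·f_2 from 7a²b + 8ab² - 15/2b³ + ½ab - 5b → 8ab² + 10b³ + 28a² + 43/2ab + 7/2a - 5b - 35
  leading term ab²: subtract (2a)·f_1 from 8ab² + 10b³ + 28a² + 43/2ab + 7/2a - 5b - 35 → 10b³ + 44a² - 5/2ab + 7/2a - 5b - 35
  leading term b³: subtract (5/2b)·f_1 from 10b³ + 44a² - 5/2ab + 7/2a - 5b - 35 → 44a² + 35/2ab - 30b² + 7/2a - 5b - 35
  leading term a²: no divisor's leading term divides it; move 44a² to the remainder.
  leading term ab: no divisor's leading term divides it; move 35/2ab to the remainder.
  leading term b²: subtract (-15/2)·f_1 from -30b² + 7/2a - 5b - 35 → -113/2a + 85b - 35
  leading term a: no divisor's leading term divides it; move -113/2a to the remainder.
  leading term b: no divisor's leading term divides it; move 85b to the remainder.
  leading term 1: no divisor's leading term divides it; move -35 to the remainder.
  remainder -2a³ + 44a² + 35/2ab - 113/2a + 85b - 35 ≠ 0; add g_3 = -2a³ + 44a² + 35/2ab - 113/2a + 85b - 35 to the basis.

The other S-polynomials (S(f_1,g_3), S(f_2,g_3)) all reduce to 0 modulo the current basis, so we have a Gröbner basis.
Inter-reduce: drop elements whose leading term is divisible by another's, tail-reduce, and make monic.
Reduced Gröbner basis: {a³ - 22a² - 35/4ab + 113/4a - 85/2b + 35/2, a²b - 4a² - 8ab + 29/2a - 45/2b + 5, b² - 2a + 3b}.

Buchberger on the second generating set:
h_1 = 8a²b - 20b³ - 32a² - 24ab - 8b² + 5a - 24b + 34, LT = a²b.
h_2 = -20b² + 40a - 60b, LT = b².

S(h_1,h_2): lcm = a²b². S = -5/2b⁴ + 2a³ - 7a²b - 3ab² - b³ + ⅝ab - 3b² + 17/4b.
  leading term b⁴: subtract (⅛b²)·h_2 from -5/2b⁴ + 2a³ - 7a²b - 3ab² - b³ + ⅝ab - 3b² + 17/4b → 2a³ - 7a²b - 8ab² + 13/2b³ + ⅝ab - 3b² + 17/4b
  leading term a³: no divisor's leading term divides it; move 2a³ to the remainder.
  leading term a²b: subtract (-⅞)·h_1 from -7a²b - 8ab² + 13/2b³ + ⅝ab - 3b² + 17/4b → -8ab² - 11b³ - 28a² - 163/8ab - 10b² + 35/8a - 67/4b + 119/4
  leading term ab²: subtract (⅖a)·h_2 from -8ab² - 11b³ - 28a² - 163/8ab - 10b² + 35/8a - 67/4b + 119/4 → -11b³ - 44a² + 29/8ab - 10b² + 35/8a - 67/4b + 119/4
  leading term b³: subtract (11/20b)·h_2 from -11b³ - 44a² + 29/8ab - 10b² + 35/8a - 67/4b + 119/4 → -44a² - 147/8ab + 23b² + 35/8a - 67/4b + 119/4
  leading term a²: no divisor's leading term divides it; move -44a² to the remainder.
  leading term ab: no divisor's leading term divides it; move -147/8ab to the remainder.
  leading term b²: subtract (-23/20)·h_2 from 23b² + 35/8a - 67/4b + 119/4 → 403/8a - 343/4b + 119/4
  leading term a: no divisor's leading term divides it; move 403/8a to the remainder.
  leading term b: no divisor's leading term divides it; move -343/4b to the remainder.
  leading term 1: no divisor's leading term divides it; move 119/4 to the remainder.
  remainder 2a³ - 44a² - 147/8ab + 403/8a - 343/4b + 119/4 ≠ 0; add k_3 = 2a³ - 44a² - 147/8ab + 403/8a - 343/4b + 119/4 to the basis.

The other S-polynomials (S(h_1,k_3), S(h_2,k_3)) all reduce to 0 modulo the current basis, so we have a Gröbner basis.
Inter-reduce: drop elements whose leading term is divisible by another's, tail-reduce, and make monic.
Reduced Gröbner basis: {a³ - 22a² - 147/16ab + 403/16a - 343/8b + 119/8, a²b - 4a² - 8ab + 109/8a - 45/2b + 17/4, b² - 2a + 3b}.

Since the reduced bases disagree, the two ideals are not the same.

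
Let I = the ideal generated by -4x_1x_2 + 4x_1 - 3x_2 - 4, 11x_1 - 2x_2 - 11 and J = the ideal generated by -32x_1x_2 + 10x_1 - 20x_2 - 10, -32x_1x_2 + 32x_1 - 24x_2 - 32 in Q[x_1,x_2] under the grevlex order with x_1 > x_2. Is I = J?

For a fixed monomial order, each ideal has a unique reduced Gröbner basis; comparing bases decides equality.
Buchberger on the first generating set:
f_1 = -4x_1x_2 + 4x_1 - 3x_2 - 4, LT = x_1x_2.
f_2 = 11x_1 - 2x_2 - 11, LT = x_1.

S(f_1,f_2): lcm = x_1x_2. S = 2/11x_2^2 - x_1 + 7/4x_2 + 1.
  reduce S modulo (f_1, f_2):
  remainder 2/11x_2^2 + 69/44x_2 ≠ 0; add g_3 = 2/11x_2^2 + 69/44x_2 to the basis.

The other S-polynomials (S(f_1,g_3), S(f_2,g_3)) all reduce to 0 modulo the current basis, so we have a Gröbner basis.
Inter-reduce: drop elements whose leading term is divisible by another's, tail-reduce, and make monic.
Reduced Gröbner basis: {x_2^2 + 69/8x_2, x_1 - 2/11x_2 - 1}.

Buchberger on the second generating set:
h_1 = -32x_1x_2 + 10x_1 - 20x_2 - 10, LT = x_1x_2.
h_2 = -32x_1x_2 + 32x_1 - 24x_2 - 32, LT = x_1x_2.

S(h_1,h_2): lcm = x_1x_2. S = 11/16x_1 - 1/8x_2 - 11/16.
  reduce S modulo (h_1, h_2):
  remainder 11/16x_1 - 1/8x_2 - 11/16 ≠ 0; add k_3 = 11/16x_1 - 1/8x_2 - 11/16 to the basis.

S(h_1,k_3): lcm = x_1x_2. S = 2/11x_2^2 - 5/16x_1 + 13/8x_2 + 5/16.
  reduce S modulo (h_1, h_2, k_3):
  remainder 2/11x_2^2 + 69/44x_2 ≠ 0; add k_4 = 2/11x_2^2 + 69/44x_2 to the basis.

The other S-polynomials (S(h_2,k_3), S(h_1,k_4), S(h_2,k_4), S(k_3,k_4)) all reduce to 0 modulo the current basis, so we have a Gröbner basis.
Inter-reduce: drop elements whose leading term is divisible by another's, tail-reduce, and make monic.
Reduced Gröbner basis: {x_2^2 + 69/8x_2, x_1 - 2/11x_2 - 1}.

Same reduced basis, so the two generating sets span the same ideal.

Yes, the ideals are equal.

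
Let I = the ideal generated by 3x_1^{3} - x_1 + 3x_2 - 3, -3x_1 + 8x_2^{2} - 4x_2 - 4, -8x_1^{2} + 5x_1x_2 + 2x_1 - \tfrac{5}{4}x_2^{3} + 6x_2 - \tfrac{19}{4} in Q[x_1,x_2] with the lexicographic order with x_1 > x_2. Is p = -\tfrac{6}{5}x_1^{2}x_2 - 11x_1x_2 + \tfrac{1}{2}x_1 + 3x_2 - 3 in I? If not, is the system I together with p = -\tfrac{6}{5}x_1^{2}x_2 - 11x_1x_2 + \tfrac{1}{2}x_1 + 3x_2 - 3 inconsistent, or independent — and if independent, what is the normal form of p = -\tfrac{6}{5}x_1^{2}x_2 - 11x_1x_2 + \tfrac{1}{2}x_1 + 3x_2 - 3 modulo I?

First compute the reduced Gröbner basis of I by Buchberger's algorithm.
f_1 = 3x_1^{3} - x_1 + 3x_2 - 3, LT = x_1^{3}.
f_2 = -3x_1 + 8x_2^{2} - 4x_2 - 4, LT = x_1.
f_3 = -8x_1^{2} + 5x_1x_2 + 2x_1 - \tfrac{5}{4}x_2^{3} + 6x_2 - \tfrac{19}{4}, LT = x_1^{2}.

S(f_1,f_2): lcm = x_1^{3}. S = \tfrac{8}{3}x_1^{2}x_2^{2} - \tfrac{4}{3}x_1^{2}x_2 - \tfrac{4}{3}x_1^{2} - \tfrac{1}{3}x_1 + x_2 - 1.
  reduce S modulo (f_1, f_2, f_3):
  remainder \tfrac{512}{27}x_2^{6} - \tfrac{256}{9}x_2^{5} - \tfrac{128}{9}x_2^{4} + \tfrac{704}{27}x_2^{3} + \tfrac{56}{9}x_2^{2} - \tfrac{17}{3}x_2 - \tfrac{79}{27} ≠ 0; add h_4 = \tfrac{512}{27}x_2^{6} - \tfrac{256}{9}x_2^{5} - \tfrac{128}{9}x_2^{4} + \tfrac{704}{27}x_2^{3} + \tfrac{56}{9}x_2^{2} - \tfrac{17}{3}x_2 - \tfrac{79}{27} to the basis.

S(f_1,f_3): lcm = x_1^{3}. S = \tfrac{5}{8}x_1^{2}x_2 + \tfrac{1}{4}x_1^{2} - \tfrac{5}{32}x_1x_2^{3} + \tfrac{3}{4}x_1x_2 - \tfrac{89}{96}x_1 + x_2 - 1.
  reduce S modulo (f_1, f_2, f_3, h_4):
  remainder \tfrac{145}{36}x_2^{5} - \tfrac{59}{24}x_2^{4} - \tfrac{209}{72}x_2^{3} - \tfrac{31}{12}x_2^{2} + \tfrac{233}{72}x_2 + \tfrac{49}{72} ≠ 0; add h_5 = \tfrac{145}{36}x_2^{5} - \tfrac{59}{24}x_2^{4} - \tfrac{209}{72}x_2^{3} - \tfrac{31}{12}x_2^{2} + \tfrac{233}{72}x_2 + \tfrac{49}{72} to the basis.

S(f_2,f_3): lcm = x_1^{2}. S = -\tfrac{8}{3}x_1x_2^{2} + \tfrac{47}{24}x_1x_2 + \tfrac{19}{12}x_1 - \tfrac{5}{32}x_2^{3} + \tfrac{3}{4}x_2 - \tfrac{19}{32}.
  reduce S modulo (f_1, f_2, f_3, h_4, h_5):
  remainder -\tfrac{64}{9}x_2^{4} + \tfrac{2483}{288}x_2^{3} + \tfrac{31}{6}x_2^{2} - \tfrac{143}{36}x_2 - \tfrac{779}{288} ≠ 0; add h_6 = -\tfrac{64}{9}x_2^{4} + \tfrac{2483}{288}x_2^{3} + \tfrac{31}{6}x_2^{2} - \tfrac{143}{36}x_2 - \tfrac{779}{288} to the basis.

S(h_4,h_5): lcm = x_2^{6}. S = -\tfrac{129}{145}x_2^{5} - \tfrac{17}{580}x_2^{4} + \tfrac{2339}{1160}x_2^{3} - \tfrac{4411}{9280}x_2^{2} - \tfrac{34729}{74240}x_2 - \tfrac{79}{512}.
  reduce S modulo (f_1, f_2, f_3, h_4, h_5, h_6):
  remainder \tfrac{117353191}{172236800}x_2^{3} - \tfrac{15735407}{10764800}x_2^{2} + \tfrac{12200507}{21529600}x_2 + \tfrac{253857}{1187840} ≠ 0; add h_7 = \tfrac{117353191}{172236800}x_2^{3} - \tfrac{15735407}{10764800}x_2^{2} + \tfrac{12200507}{21529600}x_2 + \tfrac{253857}{1187840} to the basis.

S(h_4,h_6): lcm = x_2^{6}. S = -\tfrac{589}{2048}x_2^{5} - \tfrac{3}{128}x_2^{4} + \tfrac{209}{256}x_2^{3} - \tfrac{107}{2048}x_2^{2} - \tfrac{153}{512}x_2 - \tfrac{79}{512}.
  reduce S modulo (f_1, f_2, f_3, h_4, h_5, h_6, h_7):
  remainder \tfrac{3138041743715}{7690858725376}x_2^{2} - \tfrac{16157244422879}{61526869803008}x_2 - \tfrac{8947089526841}{61526869803008} ≠ 0; add h_8 = \tfrac{3138041743715}{7690858725376}x_2^{2} - \tfrac{16157244422879}{61526869803008}x_2 - \tfrac{8947089526841}{61526869803008} to the basis.

S(h_4,h_7): lcm = x_2^{6}. S = \tfrac{151473451}{234706382}x_2^{5} - \tfrac{742475797}{469412764}x_2^{4} + \tfrac{996410981}{938825528}x_2^{3} + \tfrac{21}{64}x_2^{2} - \tfrac{153}{512}x_2 - \tfrac{79}{512}.
  reduce S modulo (f_1, f_2, f_3, h_4, h_5, h_6, h_7, h_8):
  remainder -\tfrac{27146955307543774839}{147303684846463777826}x_2 + \tfrac{27146955307543774839}{147303684846463777826} ≠ 0; add h_9 = -\tfrac{27146955307543774839}{147303684846463777826}x_2 + \tfrac{27146955307543774839}{147303684846463777826} to the basis.

The other S-polynomials (S(f_1,h_4), S(f_2,h_4), S(f_3,h_4), S(f_1,h_5), S(f_2,h_5), S(f_3,h_5), S(f_1,h_6), S(f_2,h_6), S(f_3,h_6), S(h_5,h_6), S(f_1,h_7), S(f_2,h_7), S(f_3,h_7), S(h_5,h_7), S(h_6,h_7), S(f_1,h_8), S(f_2,h_8), S(f_3,h_8), S(h_4,h_8), S(h_5,h_8), S(h_6,h_8), S(h_7,h_8), S(f_1,h_9), S(f_2,h_9), S(f_3,h_9), S(h_4,h_9), S(h_5,h_9), S(h_6,h_9), S(h_7,h_9), S(h_8,h_9)) all reduce to 0 modulo the current basis, so we have a Gröbner basis.
Inter-reduce: drop elements whose leading term is divisible by another's, tail-reduce, and make monic.
Reduced Gröbner basis: {x_1, x_2 - 1}.
Label its elements g_1 = x_1, g_2 = x_2 - 1.

Reduce p = -\tfrac{6}{5}x_1^{2}x_2 - 11x_1x_2 + \tfrac{1}{2}x_1 + 3x_2 - 3 modulo G:
  leading term x_1^{2}x_2: subtract (-\tfrac{6}{5}x_1x_2)·g_1 from -\tfrac{6}{5}x_1^{2}x_2 - 11x_1x_2 + \tfrac{1}{2}x_1 + 3x_2 - 3 → -11x_1x_2 + \tfrac{1}{2}x_1 + 3x_2 - 3
  leading term x_1x_2: subtract (-11x_2)·g_1 from -11x_1x_2 + \tfrac{1}{2}x_1 + 3x_2 - 3 → \tfrac{1}{2}x_1 + 3x_2 - 3
  leading term x_1: subtract (\tfrac{1}{2})·g_1 from \tfrac{1}{2}x_1 + 3x_2 - 3 → 3x_2 - 3
  leading term x_2: subtract (3)·g_2 from 3x_2 - 3 → 0
  normal form = 0.
Since the normal form is 0, p ∈ I.

Ideal membership is decidable via reduction modulo a Gröbner basis.

-\tfrac{6}{5}x_1^{2}x_2 - 11x_1x_2 + \tfrac{1}{2}x_1 + 3x_2 - 3 lies in I (it reduces to 0).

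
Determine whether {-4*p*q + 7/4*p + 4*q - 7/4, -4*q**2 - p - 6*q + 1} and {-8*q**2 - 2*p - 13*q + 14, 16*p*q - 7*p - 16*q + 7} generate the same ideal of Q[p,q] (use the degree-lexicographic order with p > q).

No, the ideals differ.

Equality of ideals is decidable: compute both reduced Gröbner bases (unique for the ordering) and check whether they agree.
Buchberger on the first generating set:
f_1 = -4*p*q + 7/4*p + 4*q - 7/4, LT = p*q.
f_2 = -4*q**2 - p - 6*q + 1, LT = q**2.

S(f_1,f_2): lcm = p*q**2. S = -1/4*p**2 - 31/16*p*q - q**2 + 1/4*p + 7/16*q.
  leading term p**2: no divisor's leading term divides it; move -1/4*p**2 to the remainder.
  leading term p*q: subtract (31/64)·f_1 from -31/16*p*q - q**2 + 1/4*p + 7/16*q → -q**2 - 153/256*p - 3/2*q + 217/256
  leading term q**2: subtract (1/4)·f_2 from -q**2 - 153/256*p - 3/2*q + 217/256 → -89/256*p + 153/256
  leading term p: no divisor's leading term divides it; move -89/256*p to the remainder.
  leading term 1: no divisor's leading term divides it; move 153/256 to the remainder.
  remainder -1/4*p**2 - 89/256*p + 153/256 ≠ 0; add g_3 = -1/4*p**2 - 89/256*p + 153/256 to the basis.

The other S-polynomials (S(f_1,g_3), S(f_2,g_3)) all reduce to 0 modulo the current basis, so we have a Gröbner basis.
Inter-reduce: drop elements whose leading term is divisible by another's, tail-reduce, and make monic.
Reduced Gröbner basis: {p**2 + 89/64*p - 153/64, p*q - 7/16*p - q + 7/16, q**2 + 1/4*p + 3/2*q - 1/4}.

Buchberger on the second generating set:
h_1 = -8*q**2 - 2*p - 13*q + 14, LT = q**2.
h_2 = 16*p*q - 7*p - 16*q + 7, LT = p*q.

S(h_1,h_2): lcm = p*q**2. S = 1/4*p**2 + 33/16*p*q + q**2 - 7/4*p - 7/16*q.
  leading term p**2: no divisor's leading term divides it; move 1/4*p**2 to the remainder.
  leading term p*q: subtract (33/256)·h_2 from 33/16*p*q + q**2 - 7/4*p - 7/16*q → q**2 - 217/256*p + 13/8*q - 231/256
  leading term q**2: subtract (-1/8)·h_1 from q**2 - 217/256*p + 13/8*q - 231/256 → -281/256*p + 217/256
  leading term p: no divisor's leading term divides it; move -281/256*p to the remainder.
  leading term 1: no divisor's leading term divides it; move 217/256 to the remainder.
  remainder 1/4*p**2 - 281/256*p + 217/256 ≠ 0; add k_3 = 1/4*p**2 - 281/256*p + 217/256 to the basis.

The other S-polynomials (S(h_1,k_3), S(h_2,k_3)) all reduce to 0 modulo the current basis, so we have a Gröbner basis.
Inter-reduce: drop elements whose leading term is divisible by another's, tail-reduce, and make monic.
Reduced Gröbner basis: {p**2 - 281/64*p + 217/64, p*q - 7/16*p - q + 7/16, q**2 + 1/4*p + 13/8*q - 7/4}.

Since the reduced bases disagree, the two ideals are not the same.
The same test decides containment: I ⊆ J iff every generator of I reduces to 0 modulo a Gröbner basis of J.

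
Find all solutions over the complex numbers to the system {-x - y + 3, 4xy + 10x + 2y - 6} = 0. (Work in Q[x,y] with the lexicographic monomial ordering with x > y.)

{(5, -2), (0, 3)}

Compute a lex Gröbner basis by Buchberger's algorithm.
f_1 = -x - y + 3, LT = x.
f_2 = 4xy + 10x + 2y - 6, LT = xy.

S(f_1,f_2): lcm = xy. S = -5/2x + y^2 - 7/2y + 3/2.
  reduce S modulo (f_1, f_2):
  remainder y^2 - y - 6 ≠ 0; add h_3 = y^2 - y - 6 to the basis.

The other S-polynomials (S(f_1,h_3), S(f_2,h_3)) all reduce to 0 modulo the current basis, so we have a Gröbner basis.
Inter-reduce: drop elements whose leading term is divisible by another's, tail-reduce, and make monic.
Reduced Gröbner basis: {x + y - 3, y^2 - y - 6}.

Since the basis is lex-ordered, y^2 - y - 6 is univariate in y. Its roots are {-2, 3}. Back-substituting each root into the other basis elements fixes the other coordinates.
  y = -2: the earlier basis element becomes x - 5 = 0, giving x = 5 — point (5, -2).
  y = 3: the earlier basis element becomes x = 0, giving x = 0 — point (0, 3).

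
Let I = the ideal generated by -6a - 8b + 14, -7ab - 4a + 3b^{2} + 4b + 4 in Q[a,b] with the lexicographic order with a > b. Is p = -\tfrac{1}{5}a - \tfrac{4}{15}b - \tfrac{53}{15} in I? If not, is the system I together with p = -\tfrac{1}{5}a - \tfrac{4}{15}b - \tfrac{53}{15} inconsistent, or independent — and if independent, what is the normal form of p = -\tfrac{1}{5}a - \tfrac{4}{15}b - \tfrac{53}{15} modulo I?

First compute the reduced Gröbner basis of I by Buchberger's algorithm.
f_1 = -6a - 8b + 14, LT = a.
f_2 = -7ab - 4a + 3b^{2} + 4b + 4, LT = ab.

S(f_1,f_2): lcm = ab. S = -\tfrac{4}{7}a + \tfrac{37}{21}b^{2} - \tfrac{37}{21}b + \tfrac{4}{7}.
  leading term a: subtract (\tfrac{2}{21})·f_1 from -\tfrac{4}{7}a + \tfrac{37}{21}b^{2} - \tfrac{37}{21}b + \tfrac{4}{7} → \tfrac{37}{21}b^{2} - b - \tfrac{16}{21}
  leading term b^{2}: no divisor's leading term divides it; move \tfrac{37}{21}b^{2} to the remainder.
  leading term b: no divisor's leading term divides it; move -b to the remainder.
  leading term 1: no divisor's leading term divides it; move -\tfrac{16}{21} to the remainder.
  remainder \tfrac{37}{21}b^{2} - b - \tfrac{16}{21} ≠ 0; add h_3 = \tfrac{37}{21}b^{2} - b - \tfrac{16}{21} to the basis.

S(f_1,h_3): leading monomials are coprime, so the S-polynomial reduces to 0 (Buchberger's first criterion).
S(f_2,h_3): lcm = ab^{2}. S = \tfrac{295}{259}ab + \tfrac{16}{37}a - \tfrac{3}{7}b^{3} - \tfrac{4}{7}b^{2} - \tfrac{4}{7}b.
  leading term ab: subtract (-\tfrac{295}{1554}b)·f_1 from \tfrac{295}{259}ab + \tfrac{16}{37}a - \tfrac{3}{7}b^{3} - \tfrac{4}{7}b^{2} - \tfrac{4}{7}b → \tfrac{16}{37}a - \tfrac{3}{7}b^{3} - \tfrac{232}{111}b^{2} + \tfrac{1621}{777}b
  leading term a: subtract (-\tfrac{8}{111})·f_1 from \tfrac{16}{37}a - \tfrac{3}{7}b^{3} - \tfrac{232}{111}b^{2} + \tfrac{1621}{777}b → -\tfrac{3}{7}b^{3} - \tfrac{232}{111}b^{2} + \tfrac{391}{259}b + \tfrac{112}{111}
  leading term b^{3}: subtract (-\tfrac{9}{37}b)·h_3 from -\tfrac{3}{7}b^{3} - \tfrac{232}{111}b^{2} + \tfrac{391}{259}b + \tfrac{112}{111} → -\tfrac{7}{3}b^{2} + \tfrac{49}{37}b + \tfrac{112}{111}
  leading term b^{2}: subtract (-\tfrac{49}{37})·h_3 from -\tfrac{7}{3}b^{2} + \tfrac{49}{37}b + \tfrac{112}{111} → 0
  remainder 0.

Every S-polynomial of the final basis reduces to 0, so we have a Gröbner basis.
Inter-reduce: drop elements whose leading term is divisible by another's, tail-reduce, and make monic.
Reduced Gröbner basis: {a + \tfrac{4}{3}b - \tfrac{7}{3}, b^{2} - \tfrac{21}{37}b - \tfrac{16}{37}}.
Label its elements g_1 = a + \tfrac{4}{3}b - \tfrac{7}{3}, g_2 = b^{2} - \tfrac{21}{37}b - \tfrac{16}{37}.

Reduce p = -\tfrac{1}{5}a - \tfrac{4}{15}b - \tfrac{53}{15} modulo G:
  leading term a: subtract (-\tfrac{1}{5})·g_1 from -\tfrac{1}{5}a - \tfrac{4}{15}b - \tfrac{53}{15} → -4
  leading term 1: no divisor's leading term divides it; move -4 to the remainder.
  normal form = -4.
The normal form is nonzero, so p ∉ I. Since p minus its normal form lies in I, I + (p) = I + (r) where r = -4; decide whether this ideal is the whole ring.
Here r = -4 is a nonzero constant, hence a unit: 1 ∈ I + (p), the Gröbner basis of I + (p) is {1}, and the enlarged system has no common solution — adjoining p is inconsistent.

Adjoining -\tfrac{1}{5}a - \tfrac{4}{15}b - \tfrac{53}{15} makes the ideal the whole ring: the system is inconsistent.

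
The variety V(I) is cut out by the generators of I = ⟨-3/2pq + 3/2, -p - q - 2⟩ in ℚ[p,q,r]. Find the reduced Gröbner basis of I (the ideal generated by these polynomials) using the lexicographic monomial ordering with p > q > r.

Buchberger's algorithm terminates because the ascending chain of leading-term ideals stabilizes.

f_1 = -3/2pq + 3/2, LT = pq.
f_2 = -p - q - 2, LT = p.

S(f_1,f_2): lcm = pq. S = -q² - 2q - 1.
  leading term q²: no divisor's leading term divides it; move -q² to the remainder.
  leading term q: no divisor's leading term divides it; move -2q to the remainder.
  leading term 1: no divisor's leading term divides it; move -1 to the remainder.
  remainder -q² - 2q - 1 ≠ 0; add g_3 = -q² - 2q - 1 to the basis.

The other S-polynomials (S(f_1,g_3), S(f_2,g_3)) all reduce to 0 modulo the current basis, so we have a Gröbner basis.
Inter-reduce: drop elements whose leading term is divisible by another's, tail-reduce, and make monic.

G = {p + q + 2, q² + 2q + 1}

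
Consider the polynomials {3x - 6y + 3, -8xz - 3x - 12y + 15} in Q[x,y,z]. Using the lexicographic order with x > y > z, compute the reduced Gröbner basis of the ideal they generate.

f_1 = 3x - 6y + 3, LT = x.
f_2 = -8xz - 3x - 12y + 15, LT = xz.

S(f_1,f_2): lcm = xz. S = -3/8x - 2yz - 3/2y + z + 15/8.
  reduce S modulo (f_1, f_2):
  remainder -2yz - 9/4y + z + 9/4 ≠ 0; add g_3 = -2yz - 9/4y + z + 9/4 to the basis.

The other S-polynomials (S(f_1,g_3), S(f_2,g_3)) all reduce to 0 modulo the current basis, so we have a Gröbner basis.
Inter-reduce: drop elements whose leading term is divisible by another's, tail-reduce, and make monic.

G = {x - 2y + 1, yz + 9/8y - 1/2z - 9/8}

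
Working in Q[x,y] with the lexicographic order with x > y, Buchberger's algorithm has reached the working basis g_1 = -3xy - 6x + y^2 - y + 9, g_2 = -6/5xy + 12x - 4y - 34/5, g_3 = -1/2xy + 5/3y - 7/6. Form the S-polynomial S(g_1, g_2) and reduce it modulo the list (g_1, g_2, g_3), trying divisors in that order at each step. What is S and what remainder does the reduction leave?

lcm(LM(g_1), LM(g_2)) = xy.
S = (lcm/LT(g_1))·g_1 − (lcm/LT(g_2))·g_2 = 12x - 1/3y^2 - 3y - 26/3.
Reduce S modulo (g_1, g_2, g_3) in that order:
  leading term x: no divisor's leading term divides it; move 12x to the remainder.
  leading term y^2: no divisor's leading term divides it; move -1/3y^2 to the remainder.
  leading term y: no divisor's leading term divides it; move -3y to the remainder.
  leading term 1: no divisor's leading term divides it; move -26/3 to the remainder.
The remainder 12x - 1/3y^2 - 3y - 26/3 is nonzero, so it would be added as the next basis element.
An S-polynomial is built so that the two leading terms cancel; whether anything survives reduction is exactly the Gröbner-basis criterion.

S(g_1, g_2) = 12x - 1/3y^2 - 3y - 26/3; remainder on division = 12x - 1/3y^2 - 3y - 26/3.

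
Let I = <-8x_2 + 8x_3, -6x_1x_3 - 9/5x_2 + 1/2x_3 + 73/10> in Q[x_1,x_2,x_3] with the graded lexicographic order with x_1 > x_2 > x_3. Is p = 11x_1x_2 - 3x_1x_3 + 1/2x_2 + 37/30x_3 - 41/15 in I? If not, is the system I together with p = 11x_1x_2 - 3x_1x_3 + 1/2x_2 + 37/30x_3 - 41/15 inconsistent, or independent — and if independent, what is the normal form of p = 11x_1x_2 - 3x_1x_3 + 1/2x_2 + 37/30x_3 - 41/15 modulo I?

First compute the reduced Gröbner basis of I by Buchberger's algorithm.
f_1 = -8x_2 + 8x_3, LT = x_2.
f_2 = -6x_1x_3 - 9/5x_2 + 1/2x_3 + 73/10, LT = x_1x_3.

The S-polynomials (S(f_1,f_2)) all reduce to 0 modulo the current basis, so we have a Gröbner basis.
Inter-reduce: drop elements whose leading term is divisible by another's, tail-reduce, and make monic.
Reduced Gröbner basis: {x_1x_3 + 13/60x_3 - 73/60, x_2 - x_3}.
Label its elements g_1 = x_1x_3 + 13/60x_3 - 73/60, g_2 = x_2 - x_3.

Reduce p = 11x_1x_2 - 3x_1x_3 + 1/2x_2 + 37/30x_3 - 41/15 modulo G:
  leading term x_1x_2: subtract (11x_1)·g_2 from 11x_1x_2 - 3x_1x_3 + 1/2x_2 + 37/30x_3 - 41/15 → 8x_1x_3 + 1/2x_2 + 37/30x_3 - 41/15
  leading term x_1x_3: subtract (8)·g_1 from 8x_1x_3 + 1/2x_2 + 37/30x_3 - 41/15 → 1/2x_2 - 1/2x_3 + 7
  leading term x_2: subtract (1/2)·g_2 from 1/2x_2 - 1/2x_3 + 7 → 7
  leading term 1: no divisor's leading term divides it; move 7 to the remainder.
  normal form = 7.
The normal form is nonzero, so p ∉ I. Since p minus its normal form lies in I, I + (p) = I + (r) where r = 7; decide whether this ideal is the whole ring.
Here r = 7 is a nonzero constant, hence a unit: 1 ∈ I + (p), the Gröbner basis of I + (p) is {1}, and the enlarged system has no common solution — adjoining p is inconsistent.

Adjoining 11x_1x_2 - 3x_1x_3 + 1/2x_2 + 37/30x_3 - 41/15 makes the ideal the whole ring: the system is inconsistent.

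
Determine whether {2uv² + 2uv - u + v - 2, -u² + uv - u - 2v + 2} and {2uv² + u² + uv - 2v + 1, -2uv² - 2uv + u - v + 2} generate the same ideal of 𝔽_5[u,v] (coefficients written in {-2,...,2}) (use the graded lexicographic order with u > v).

Equality of ideals is decidable: compute both reduced Gröbner bases (unique for the ordering) and check whether they agree.
Buchberger on the first generating set:
f_1 = 2uv² + 2uv - u + v - 2, LT = uv².
f_2 = -u² + uv - u - 2v + 2, LT = u².

S(f_1,f_2): lcm = u²v². S = uv³ + u²v - uv² - 2v³ + 2u² - 2uv + 2v² - u.
  leading term uv³: subtract (-2v)·f_1 from uv³ + u²v - uv² - 2v³ + 2u² - 2uv + 2v² - u → u²v - 2uv² - 2v³ + 2u² + uv - v² - u + v
  leading term u²v: subtract (-v)·f_2 from u²v - 2uv² - 2v³ + 2u² + uv - v² - u + v → -uv² - 2v³ + 2u² + 2v² - u - 2v
  leading term uv²: subtract (2)·f_1 from -uv² - 2v³ + 2u² + 2v² - u - 2v → -2v³ + 2u² + uv + 2v² + u + v - 1
  leading term v³: no divisor's leading term divides it; move -2v³ to the remainder.
  leading term u²: subtract (-2)·f_2 from 2u² + uv + 2v² + u + v - 1 → -2uv + 2v² - u + 2v - 2
  leading term uv: no divisor's leading term divides it; move -2uv to the remainder.
  leading term v²: no divisor's leading term divides it; move 2v² to the remainder.
  leading term u: no divisor's leading term divides it; move -u to the remainder.
  leading term v: no divisor's leading term divides it; move 2v to the remainder.
  leading term 1: no divisor's leading term divides it; move -2 to the remainder.
  remainder -2v³ - 2uv + 2v² - u + 2v - 2 ≠ 0; add g_3 = -2v³ - 2uv + 2v² - u + 2v - 2 to the basis.

The other S-polynomials (S(f_1,g_3), S(f_2,g_3)) all reduce to 0 modulo the current basis, so we have a Gröbner basis.
Inter-reduce: drop elements whose leading term is divisible by another's, tail-reduce, and make monic.
Reduced Gröbner basis: {uv² + uv + 2u - 2v - 1, v³ + uv - v² - 2u - v + 1, u² - uv + u + 2v - 2}.

Buchberger on the second generating set:
h_1 = 2uv² + u² + uv - 2v + 1, LT = uv².
h_2 = -2uv² - 2uv + u - v + 2, LT = uv².

S(h_1,h_2): lcm = uv². S = -2u² + 2uv - 2u + v - 1.
  leading term u²: no divisor's leading term divides it; move -2u² to the remainder.
  leading term uv: no divisor's leading term divides it; move 2uv to the remainder.
  leading term u: no divisor's leading term divides it; move -2u to the remainder.
  leading term v: no divisor's leading term divides it; move v to the remainder.
  leading term 1: no divisor's leading term divides it; move -1 to the remainder.
  remainder -2u² + 2uv - 2u + v - 1 ≠ 0; add k_3 = -2u² + 2uv - 2u + v - 1 to the basis.

S(h_1,k_3): lcm = u²v². S = uv³ - 2u³ - 2u²v - uv² - 2v³ - uv + 2v² - 2u.
  leading term uv³: subtract (-2v)·h_1 from uv³ - 2u³ - 2u²v - uv² - 2v³ - uv + 2v² - 2u → -2u³ + uv² - 2v³ - uv - 2v² - 2u + 2v
  leading term u³: subtract (u)·k_3 from -2u³ + uv² - 2v³ - uv - 2v² - 2u + 2v → -2u²v + uv² - 2v³ + 2u² - 2uv - 2v² - u + 2v
  leading term u²v: subtract (v)·k_3 from -2u²v + uv² - 2v³ + 2u² - 2uv - 2v² - u + 2v → -uv² - 2v³ + 2u² + 2v² - u - 2v
  leading term uv²: subtract (2)·h_1 from -uv² - 2v³ + 2u² + 2v² - u - 2v → -2v³ - 2uv + 2v² - u + 2v - 2
  leading term v³: no divisor's leading term divides it; move -2v³ to the remainder.
  leading term uv: no divisor's leading term divides it; move -2uv to the remainder.
  leading term v²: no divisor's leading term divides it; move 2v² to the remainder.
  leading term u: no divisor's leading term divides it; move -u to the remainder.
  leading term v: no divisor's leading term divides it; move 2v to the remainder.
  leading term 1: no divisor's leading term divides it; move -2 to the remainder.
  remainder -2v³ - 2uv + 2v² - u + 2v - 2 ≠ 0; add k_4 = -2v³ - 2uv + 2v² - u + 2v - 2 to the basis.

The other S-polynomials (S(h_2,k_3), S(h_1,k_4), S(h_2,k_4), S(k_3,k_4)) all reduce to 0 modulo the current basis, so we have a Gröbner basis.
Inter-reduce: drop elements whose leading term is divisible by another's, tail-reduce, and make monic.
Reduced Gröbner basis: {uv² + uv + 2u - 2v - 1, v³ + uv - v² - 2u - v + 1, u² - uv + u + 2v - 2}.

These coincide, so the ideals are equal.

Yes, the ideals are equal.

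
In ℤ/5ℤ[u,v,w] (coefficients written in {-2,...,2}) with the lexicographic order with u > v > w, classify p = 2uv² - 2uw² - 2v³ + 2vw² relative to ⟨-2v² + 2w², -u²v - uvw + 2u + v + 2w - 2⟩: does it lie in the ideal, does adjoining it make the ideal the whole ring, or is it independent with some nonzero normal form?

First compute the reduced Gröbner basis of I by Buchberger's algorithm.
f_1 = -2v² + 2w², LT = v².
f_2 = -u²v - uvw + 2u + v + 2w - 2, LT = u²v.

S(f_1,f_2): lcm = u²v². S = -u²w² - uv²w + 2uv + v² + 2vw - 2v.
  leading term u²w²: no divisor's leading term divides it; move -u²w² to the remainder.
  leading term uv²w: subtract (-2uw)·f_1 from -uv²w + 2uv + v² + 2vw - 2v → 2uv - uw³ + v² + 2vw - 2v
  leading term uv: no divisor's leading term divides it; move 2uv to the remainder.
  leading term uw³: no divisor's leading term divides it; move -uw³ to the remainder.
  leading term v²: subtract (2)·f_1 from v² + 2vw - 2v → 2vw - 2v + w²
  leading term vw: no divisor's leading term divides it; move 2vw to the remainder.
  leading term v: no divisor's leading term divides it; move -2v to the remainder.
  leading term w²: no divisor's leading term divides it; move w² to the remainder.
  remainder -u²w² + 2uv - uw³ + 2vw - 2v + w² ≠ 0; add h_3 = -u²w² + 2uv - uw³ + 2vw - 2v + w² to the basis.

The other S-polynomials (S(f_1,h_3), S(f_2,h_3)) all reduce to 0 modulo the current basis, so we have a Gröbner basis.
Inter-reduce: drop elements whose leading term is divisible by another's, tail-reduce, and make monic.
Reduced Gröbner basis: {u²v + uvw - 2u - v - 2w + 2, u²w² - 2uv + uw³ - 2vw + 2v - w², v² - w²}.
Label its elements g_1 = u²v + uvw - 2u - v - 2w + 2, g_2 = u²w² - 2uv + uw³ - 2vw + 2v - w², g_3 = v² - w².

Reduce p = 2uv² - 2uw² - 2v³ + 2vw² modulo G:
  leading term uv²: subtract (2u)·g_3 from 2uv² - 2uw² - 2v³ + 2vw² → -2v³ + 2vw²
  leading term v³: subtract (-2v)·g_3 from -2v³ + 2vw² → 0
  normal form = 0.
Since the normal form is 0, p ∈ I.

The remainder on division by a Gröbner basis is unique — it is the normal form.

2uv² - 2uw² - 2v³ + 2vw² lies in I (it reduces to 0).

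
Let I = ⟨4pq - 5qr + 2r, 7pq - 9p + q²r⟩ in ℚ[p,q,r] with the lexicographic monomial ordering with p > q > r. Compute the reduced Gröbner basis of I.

f_1 = 4pq - 5qr + 2r, LT = pq.
f_2 = 7pq - 9p + q²r, LT = pq.

S(f_1,f_2): lcm = pq. S = 9/7p - 1/7q²r - 5/4qr + ½r.
  reduce S modulo (f_1, f_2):
  remainder 9/7p - 1/7q²r - 5/4qr + ½r ≠ 0; add g_3 = 9/7p - 1/7q²r - 5/4qr + ½r to the basis.

S(f_1,g_3): lcm = pq. S = 1/9q³r + 35/36q²r - 59/36qr + ½r.
  reduce S modulo (f_1, f_2, g_3):
  remainder 1/9q³r + 35/36q²r - 59/36qr + ½r ≠ 0; add g_4 = 1/9q³r + 35/36q²r - 59/36qr + ½r to the basis.

The other S-polynomials (S(f_2,g_3), S(f_1,g_4), S(f_2,g_4), S(g_3,g_4)) all reduce to 0 modulo the current basis, so we have a Gröbner basis.
Inter-reduce: drop elements whose leading term is divisible by another's, tail-reduce, and make monic.

G = {p - 1/9q²r - 35/36qr + 7/18r, q³r + 35/4q²r - 59/4qr + 9/2r}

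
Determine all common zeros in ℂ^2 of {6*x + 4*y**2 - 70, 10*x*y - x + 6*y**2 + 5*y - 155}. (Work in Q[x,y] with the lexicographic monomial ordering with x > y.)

Compute a lex Gröbner basis by Buchberger's algorithm.
f_1 = 6*x + 4*y**2 - 70, LT = x.
f_2 = 10*x*y - x + 6*y**2 + 5*y - 155, LT = x*y.

S(f_1,f_2): lcm = x*y. S = 1/10*x + 2/3*y**3 - 3/5*y**2 - 73/6*y + 31/2.
  reduce S modulo (f_1, f_2):
  remainder 2/3*y**3 - 2/3*y**2 - 73/6*y + 50/3 ≠ 0; add h_3 = 2/3*y**3 - 2/3*y**2 - 73/6*y + 50/3 to the basis.

The other S-polynomials (S(f_1,h_3), S(f_2,h_3)) all reduce to 0 modulo the current basis, so we have a Gröbner basis.
Inter-reduce: drop elements whose leading term is divisible by another's, tail-reduce, and make monic.
Reduced Gröbner basis: {x + 2/3*y**2 - 35/3, y**3 - y**2 - 73/4*y + 25}.

A lex Gröbner basis eliminates variables successively. Here y**3 - y**2 - 73/4*y + 25 depends only on y, with roots {4, -3/2 + sqrt(34)/2, -sqrt(34)/2 - 3/2}; lifting each root through the earlier basis elements recovers the full solutions.
  y = 4: the earlier basis element becomes x - 1 = 0, giving x = 1 — point (1, 4).
  y = -3/2 + sqrt(34)/2: the earlier basis element becomes x - sqrt(34) - 9/2 = 0, giving x = 9/2 + sqrt(34) — point (9/2 + sqrt(34), -3/2 + sqrt(34)/2).
  y = -sqrt(34)/2 - 3/2: the earlier basis element becomes x - 9/2 + sqrt(34) = 0, giving x = 9/2 - sqrt(34) — point (9/2 - sqrt(34), -sqrt(34)/2 - 3/2).

{(1, 4), (9/2 + sqrt(34), -3/2 + sqrt(34)/2), (9/2 - sqrt(34), -sqrt(34)/2 - 3/2)}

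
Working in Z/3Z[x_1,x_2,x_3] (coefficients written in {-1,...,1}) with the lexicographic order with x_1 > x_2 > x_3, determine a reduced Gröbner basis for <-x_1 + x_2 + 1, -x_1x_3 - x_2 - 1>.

The reduced Gröbner basis is the canonical form of the ideal for this ordering.

f_1 = -x_1 + x_2 + 1, LT = x_1.
f_2 = -x_1x_3 - x_2 - 1, LT = x_1x_3.

S(f_1,f_2): lcm = x_1x_3. S = -x_2x_3 - x_2 - x_3 - 1.
  leading term x_2x_3: no divisor's leading term divides it; move -x_2x_3 to the remainder.
  leading term x_2: no divisor's leading term divides it; move -x_2 to the remainder.
  leading term x_3: no divisor's leading term divides it; move -x_3 to the remainder.
  leading term 1: no divisor's leading term divides it; move -1 to the remainder.
  remainder -x_2x_3 - x_2 - x_3 - 1 ≠ 0; add g_3 = -x_2x_3 - x_2 - x_3 - 1 to the basis.

The other S-polynomials (S(f_1,g_3), S(f_2,g_3)) all reduce to 0 modulo the current basis, so we have a Gröbner basis.
Inter-reduce: drop elements whose leading term is divisible by another's, tail-reduce, and make monic.

G = {x_1 - x_2 - 1, x_2x_3 + x_2 + x_3 + 1}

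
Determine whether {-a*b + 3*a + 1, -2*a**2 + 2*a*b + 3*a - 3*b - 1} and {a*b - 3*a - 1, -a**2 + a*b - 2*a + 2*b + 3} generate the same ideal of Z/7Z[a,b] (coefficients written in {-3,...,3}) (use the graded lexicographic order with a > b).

Yes, the ideals are equal.

Equality of ideals is decidable: compute both reduced Gröbner bases (unique for the ordering) and check whether they agree.
Buchberger on the first generating set:
f_1 = -a*b + 3*a + 1, LT = a*b.
f_2 = -2*a**2 + 2*a*b + 3*a - 3*b - 1, LT = a**2.

S(f_1,f_2): lcm = a**2*b. S = a*b**2 - 3*a**2 - 2*a*b + 2*b**2 - a + 3*b.
  reduce S modulo (f_1, f_2):
  remainder 2*b**2 - a - 2*b + 3 ≠ 0; add g_3 = 2*b**2 - a - 2*b + 3 to the basis.

The other S-polynomials (S(f_1,g_3), S(f_2,g_3)) all reduce to 0 modulo the current basis, so we have a Gröbner basis.
Inter-reduce: drop elements whose leading term is divisible by another's, tail-reduce, and make monic.
Reduced Gröbner basis: {a**2 - a - 2*b + 3, a*b - 3*a - 1, b**2 + 3*a - b - 2}.

Buchberger on the second generating set:
h_1 = a*b - 3*a - 1, LT = a*b.
h_2 = -a**2 + a*b - 2*a + 2*b + 3, LT = a**2.

S(h_1,h_2): lcm = a**2*b. S = a*b**2 - 3*a**2 - 2*a*b + 2*b**2 - a + 3*b.
  reduce S modulo (h_1, h_2):
  remainder 2*b**2 - a - 2*b + 3 ≠ 0; add k_3 = 2*b**2 - a - 2*b + 3 to the basis.

The other S-polynomials (S(h_1,k_3), S(h_2,k_3)) all reduce to 0 modulo the current basis, so we have a Gröbner basis.
Inter-reduce: drop elements whose leading term is divisible by another's, tail-reduce, and make monic.
Reduced Gröbner basis: {a**2 - a - 2*b + 3, a*b - 3*a - 1, b**2 + 3*a - b - 2}.

Same reduced basis, so the two generating sets span the same ideal.
The same test decides containment: I ⊆ J iff every generator of I reduces to 0 modulo a Gröbner basis of J.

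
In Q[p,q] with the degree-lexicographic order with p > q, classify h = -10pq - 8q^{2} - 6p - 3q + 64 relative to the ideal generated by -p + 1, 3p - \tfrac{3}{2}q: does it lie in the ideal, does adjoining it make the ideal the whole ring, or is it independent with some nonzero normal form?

-10pq - 8q^{2} - 6p - 3q + 64 lies in I (it reduces to 0).

First compute the reduced Gröbner basis of I by Buchberger's algorithm.
f_1 = -p + 1, LT = p.
f_2 = 3p - \tfrac{3}{2}q, LT = p.

S(f_1,f_2): lcm = p. S = \tfrac{1}{2}q - 1.
  leading term q: no divisor's leading term divides it; move \tfrac{1}{2}q to the remainder.
  leading term 1: no divisor's leading term divides it; move -1 to the remainder.
  remainder \tfrac{1}{2}q - 1 ≠ 0; add k_3 = \tfrac{1}{2}q - 1 to the basis.

S(f_1,k_3): leading monomials are coprime, so the S-polynomial reduces to 0 (Buchberger's first criterion).
S(f_2,k_3): leading monomials are coprime, so the S-polynomial reduces to 0 (Buchberger's first criterion).
Every S-polynomial of the final basis reduces to 0, so we have a Gröbner basis.
Inter-reduce: drop elements whose leading term is divisible by another's, tail-reduce, and make monic.
Reduced Gröbner basis: {p - 1, q - 2}.
Label its elements g_1 = p - 1, g_2 = q - 2.

Reduce h = -10pq - 8q^{2} - 6p - 3q + 64 modulo G:
  leading term pq: subtract (-10q)·g_1 from -10pq - 8q^{2} - 6p - 3q + 64 → -8q^{2} - 6p - 13q + 64
  leading term q^{2}: subtract (-8q)·g_2 from -8q^{2} - 6p - 13q + 64 → -6p - 29q + 64
  leading term p: subtract (-6)·g_1 from -6p - 29q + 64 → -29q + 58
  leading term q: subtract (-29)·g_2 from -29q + 58 → 0
  normal form = 0.
Since the normal form is 0, h ∈ I.

The remainder on division by a Gröbner basis is unique — it is the normal form.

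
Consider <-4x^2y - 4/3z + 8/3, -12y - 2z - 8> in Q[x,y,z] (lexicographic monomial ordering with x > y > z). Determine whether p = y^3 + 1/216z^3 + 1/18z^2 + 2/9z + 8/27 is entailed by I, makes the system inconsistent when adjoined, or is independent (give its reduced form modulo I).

y^3 + 1/216z^3 + 1/18z^2 + 2/9z + 8/27 lies in I (it reduces to 0).

First compute the reduced Gröbner basis of I by Buchberger's algorithm.
f_1 = -4x^2y - 4/3z + 8/3, LT = x^2y.
f_2 = -12y - 2z - 8, LT = y.

S(f_1,f_2): lcm = x^2y. S = -1/6x^2z - 2/3x^2 + 1/3z - 2/3.
  leading term x^2z: no divisor's leading term divides it; move -1/6x^2z to the remainder.
  leading term x^2: no divisor's leading term divides it; move -2/3x^2 to the remainder.
  leading term z: no divisor's leading term divides it; move 1/3z to the remainder.
  leading term 1: no divisor's leading term divides it; move -2/3 to the remainder.
  remainder -1/6x^2z - 2/3x^2 + 1/3z - 2/3 ≠ 0; add h_3 = -1/6x^2z - 2/3x^2 + 1/3z - 2/3 to the basis.

S(f_1,h_3): lcm = x^2yz. S = -4x^2y + 2yz - 4y + 1/3z^2 - 2/3z.
  leading term x^2y: subtract (1)·f_1 from -4x^2y + 2yz - 4y + 1/3z^2 - 2/3z → 2yz - 4y + 1/3z^2 + 2/3z - 8/3
  leading term yz: subtract (-1/6z)·f_2 from 2yz - 4y + 1/3z^2 + 2/3z - 8/3 → -4y - 2/3z - 8/3
  leading term y: subtract (1/3)·f_2 from -4y - 2/3z - 8/3 → 0
  remainder 0.

S(f_2,h_3): leading monomials are coprime, so the S-polynomial reduces to 0 (Buchberger's first criterion).
Every S-polynomial of the final basis reduces to 0, so we have a Gröbner basis.
Inter-reduce: drop elements whose leading term is divisible by another's, tail-reduce, and make monic.
Reduced Gröbner basis: {x^2z + 4x^2 - 2z + 4, y + 1/6z + 2/3}.
Label its elements g_1 = x^2z + 4x^2 - 2z + 4, g_2 = y + 1/6z + 2/3.

Reduce p = y^3 + 1/216z^3 + 1/18z^2 + 2/9z + 8/27 modulo G:
  leading term y^3: subtract (y^2)·g_2 from y^3 + 1/216z^3 + 1/18z^2 + 2/9z + 8/27 → -1/6y^2z - 2/3y^2 + 1/216z^3 + 1/18z^2 + 2/9z + 8/27
  leading term y^2z: subtract (-1/6yz)·g_2 from -1/6y^2z - 2/3y^2 + 1/216z^3 + 1/18z^2 + 2/9z + 8/27 → -2/3y^2 + 1/36yz^2 + 1/9yz + 1/216z^3 + 1/18z^2 + 2/9z + 8/27
  leading term y^2: subtract (-2/3y)·g_2 from -2/3y^2 + 1/36yz^2 + 1/9yz + 1/216z^3 + 1/18z^2 + 2/9z + 8/27 → 1/36yz^2 + 2/9yz + 4/9y + 1/216z^3 + 1/18z^2 + 2/9z + 8/27
  leading term yz^2: subtract (1/36z^2)·g_2 from 1/36yz^2 + 2/9yz + 4/9y + 1/216z^3 + 1/18z^2 + 2/9z + 8/27 → 2/9yz + 4/9y + 1/27z^2 + 2/9z + 8/27
  leading term yz: subtract (2/9z)·g_2 from 2/9yz + 4/9y + 1/27z^2 + 2/9z + 8/27 → 4/9y + 2/27z + 8/27
  leading term y: subtract (4/9)·g_2 from 4/9y + 2/27z + 8/27 → 0
  normal form = 0.
Since the normal form is 0, p ∈ I.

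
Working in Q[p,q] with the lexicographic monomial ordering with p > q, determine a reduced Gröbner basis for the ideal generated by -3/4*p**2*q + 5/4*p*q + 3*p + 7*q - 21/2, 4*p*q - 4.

f_1 = -3/4*p**2*q + 5/4*p*q + 3*p + 7*q - 21/2, LT = p**2*q.
f_2 = 4*p*q - 4, LT = p*q.

S(f_1,f_2): lcm = p**2*q. S = -5/3*p*q - 3*p - 28/3*q + 14.
  reduce S modulo (f_1, f_2):
  remainder -3*p - 28/3*q + 37/3 ≠ 0; add g_3 = -3*p - 28/3*q + 37/3 to the basis.

S(f_2,g_3): lcm = p*q. S = -28/9*q**2 + 37/9*q - 1.
  reduce S modulo (f_1, f_2, g_3):
  remainder -28/9*q**2 + 37/9*q - 1 ≠ 0; add g_4 = -28/9*q**2 + 37/9*q - 1 to the basis.

The other S-polynomials (S(f_1,g_3), S(f_1,g_4), S(f_2,g_4), S(g_3,g_4)) all reduce to 0 modulo the current basis, so we have a Gröbner basis.
Inter-reduce: drop elements whose leading term is divisible by another's, tail-reduce, and make monic.

G = {p + 28/9*q - 37/9, q**2 - 37/28*q + 9/28}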